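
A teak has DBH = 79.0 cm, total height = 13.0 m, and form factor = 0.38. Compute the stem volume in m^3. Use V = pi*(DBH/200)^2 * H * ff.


Formula: V = pi * (DBH/200)^2 * H * ff
Radius = DBH/200 = 79.0/200 = 0.395 m
Radius^2 = 0.395^2 = 0.156025 m^2
V = pi * 0.156025 * 13.0 * 0.38
V = 2.421 m^3

2.421


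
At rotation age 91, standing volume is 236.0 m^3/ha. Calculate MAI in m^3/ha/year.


Formula: MAI = Total Volume / Stand Age
MAI = 236.0 m^3/ha / 91 years
MAI = 2.59 m^3/ha/year

2.59


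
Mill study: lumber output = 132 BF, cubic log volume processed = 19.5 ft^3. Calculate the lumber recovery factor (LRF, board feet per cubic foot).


Formula: LRF = Lumber Output (BF) / Log Input (ft^3)
LRF = 132 BF / 19.5 ft^3
LRF = 6.77 BF/ft^3

6.77


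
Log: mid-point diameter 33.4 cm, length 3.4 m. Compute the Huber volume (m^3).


Huber: V = Am * L,  Am = pi*(Dm/200)^2
Am = pi*(33.4/200)^2 = 0.087616 m^2
V = 0.087616*3.4 = 0.2979 m^3

0.2979


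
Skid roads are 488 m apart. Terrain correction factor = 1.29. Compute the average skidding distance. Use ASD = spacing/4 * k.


Formula: ASD = (spacing / 4) * correction
Uncorrected distance = spacing / 4 = 488 / 4 = 122 m
ASD = 122 * 1.29 = 157 m

157


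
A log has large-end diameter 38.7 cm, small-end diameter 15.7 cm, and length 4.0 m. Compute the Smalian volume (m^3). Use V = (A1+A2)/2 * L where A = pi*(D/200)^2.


Smalian: V = (A1 + A2)/2 * L,  A = pi*(D/200)^2
A1 = pi*(38.7/200)^2 = 0.117628 m^2
A2 = pi*(15.7/200)^2 = 0.019359 m^2
V = (0.117628+0.019359)/2*4.0 = 0.274 m^3

0.274


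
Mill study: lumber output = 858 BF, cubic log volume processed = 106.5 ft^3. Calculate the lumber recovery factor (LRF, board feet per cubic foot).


Formula: LRF = Lumber Output (BF) / Log Input (ft^3)
LRF = 858 BF / 106.5 ft^3
LRF = 8.06 BF/ft^3

8.06


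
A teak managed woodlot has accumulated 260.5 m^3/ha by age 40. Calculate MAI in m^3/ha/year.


Formula: MAI = Total Volume / Stand Age
MAI = 260.5 m^3/ha / 40 years
MAI = 6.51 m^3/ha/year

6.51


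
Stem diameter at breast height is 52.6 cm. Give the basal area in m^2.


Formula: BA = pi * (DBH/2)^2 / 10000  (cm^2 to m^2)
Radius = DBH/2 = 52.6/2 = 26.3 cm
BA = pi * 26.3^2 / 10000
   = 2173.0082 cm^2 / 10000
   = 0.2173 m^2

0.2173


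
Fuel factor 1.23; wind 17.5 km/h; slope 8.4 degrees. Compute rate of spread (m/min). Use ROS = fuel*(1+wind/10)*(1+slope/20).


Formula: ROS = fuel * (1 + wind/10) * (1 + slope/20)
Wind factor = 1 + 17.5/10 = 2.75
Slope factor = 1 + 8.4/20 = 1.42
ROS = 1.23 * 2.75 * 1.42 = 4.8 m/min

4.8


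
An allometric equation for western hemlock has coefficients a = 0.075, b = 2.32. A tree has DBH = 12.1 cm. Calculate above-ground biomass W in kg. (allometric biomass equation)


Formula: W = a * DBH^b  (allometric power law)
DBH^b = 12.1^2.32 = 325.1338
W = 0.075 * 325.1338 = 24.4 kg

24.4


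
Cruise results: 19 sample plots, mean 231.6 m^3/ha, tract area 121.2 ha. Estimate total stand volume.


Formula: Total Volume = Mean Volume per ha * Total Area
Total Volume = 231.6 m^3/ha * 121.2 ha
Total Volume = 28070 m^3

28070


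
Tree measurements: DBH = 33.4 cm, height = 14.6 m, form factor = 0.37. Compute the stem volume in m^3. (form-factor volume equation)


Formula: V = pi * (DBH/200)^2 * H * ff
Radius = DBH/200 = 33.4/200 = 0.167 m
Radius^2 = 0.167^2 = 0.027889 m^2
V = pi * 0.027889 * 14.6 * 0.37
V = 0.473 m^3

0.473


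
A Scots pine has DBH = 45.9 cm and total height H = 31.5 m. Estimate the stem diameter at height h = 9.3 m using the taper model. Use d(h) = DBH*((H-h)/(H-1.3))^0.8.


Taper: d(h) = DBH * ((H - h) / (H - 1.3))^0.8
Numerator = H - h = 31.5 - 9.3 = 22.2 m
Denominator = H - 1.3 = 31.5 - 1.3 = 30.2 m
Ratio = 22.2 / 30.2 = 0.7351
d = 45.9 * 0.7351^0.8 = 35.9 cm

35.9


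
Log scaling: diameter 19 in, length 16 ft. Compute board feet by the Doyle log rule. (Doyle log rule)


Doyle: BF = (D - 4)^2 * L / 16
Adjusted diameter = 19 - 4 = 15 in
(D-4)^2 = 15^2 = 225
BF = 225 * 16 / 16 = 225 BF

225


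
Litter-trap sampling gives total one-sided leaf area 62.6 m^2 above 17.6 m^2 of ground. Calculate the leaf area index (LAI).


Formula: LAI = total leaf area / ground area  (dimensionless)
LAI = 62.6 m^2 / 17.6 m^2
LAI = 3.56

3.56


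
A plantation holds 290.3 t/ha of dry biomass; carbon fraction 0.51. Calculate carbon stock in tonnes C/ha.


Formula: Carbon Stock = Biomass * Carbon Fraction
C = 290.3 t/ha * 0.51
C = 148.1 t C/ha

148.1


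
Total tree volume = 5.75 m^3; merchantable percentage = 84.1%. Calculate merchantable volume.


Formula: MV = V_total * (merchantable_pct / 100)
Merchantable fraction = 84.1% / 100 = 0.841
MV = 5.75 m^3 * 0.841 = 4.836 m^3

4.836


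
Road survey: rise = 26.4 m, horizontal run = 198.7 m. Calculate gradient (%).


Formula: Gradient = rise / run * 100
Gradient = 26.4 / 198.7 * 100 = 13.3%

13.3


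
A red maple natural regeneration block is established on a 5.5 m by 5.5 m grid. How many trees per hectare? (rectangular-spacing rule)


Formula: TPH = 10000 m^2/ha / (spacing_x * spacing_y)
Area per tree = 5.5 m * 5.5 m = 30.25 m^2
TPH = 10000 / 30.25 = 331 trees/ha

331


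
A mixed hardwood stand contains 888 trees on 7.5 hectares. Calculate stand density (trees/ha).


Formula: Stand Density = N_trees / Area_ha
Density = 888 trees / 7.5 ha
Density = 118 trees/ha

118


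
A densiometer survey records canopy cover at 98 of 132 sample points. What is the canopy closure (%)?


Formula: Canopy closure = covered points / total points * 100
Closure = 98 / 132 * 100
Closure = 0.7424 * 100 = 74.2%

74.2


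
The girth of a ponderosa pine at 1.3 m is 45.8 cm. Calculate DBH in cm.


Formula: DBH = C / pi
DBH = 45.8 / pi
pi = 3.14159...
DBH = 14.6 cm

14.6


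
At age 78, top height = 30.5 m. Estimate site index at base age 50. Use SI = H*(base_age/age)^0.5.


Formula: SI = H_dom * (base_age / age)^0.5
Age ratio = 50 / 78 = 0.64103
sqrt(age_ratio) = 0.80064
SI = 30.5 * 0.80064 = 24.4 m

24.4


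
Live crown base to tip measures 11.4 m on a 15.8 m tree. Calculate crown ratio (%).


Formula: Crown Ratio = (Crown Length / Total Height) * 100
CR = (11.4 m / 15.8 m) * 100
CR = 0.7215 * 100 = 72.2%

72.2


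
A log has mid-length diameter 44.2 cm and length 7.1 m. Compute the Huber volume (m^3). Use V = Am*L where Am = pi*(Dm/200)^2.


Huber: V = Am * L,  Am = pi*(Dm/200)^2
Am = pi*(44.2/200)^2 = 0.153439 m^2
V = 0.153439*7.1 = 1.0894 m^3

1.0894


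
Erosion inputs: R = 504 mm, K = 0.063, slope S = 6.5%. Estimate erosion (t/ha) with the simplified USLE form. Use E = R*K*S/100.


Formula: E = R * K * S / 100  (simplified USLE)
R * K = 504 * 0.063 = 31.752
E = 31.752 * 6.5 / 100 = 2.06 t/ha

2.06


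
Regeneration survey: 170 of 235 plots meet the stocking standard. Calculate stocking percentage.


Formula: Stocking % = stocked plots / total plots * 100
Stocking = 170 / 235 * 100
Stocking = 0.7234 * 100 = 72.3%

72.3


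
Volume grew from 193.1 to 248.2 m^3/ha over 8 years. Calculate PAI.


Formula: PAI = (V_T2 - V_T1) / (T2 - T1)
Volume increment = 248.2 - 193.1 = 55.1 m^3/ha
PAI = 55.1 / 8 = 6.89 m^3/ha/year

6.89


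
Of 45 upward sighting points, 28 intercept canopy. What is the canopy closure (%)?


Formula: Canopy closure = covered points / total points * 100
Closure = 28 / 45 * 100
Closure = 0.6222 * 100 = 62.2%

62.2


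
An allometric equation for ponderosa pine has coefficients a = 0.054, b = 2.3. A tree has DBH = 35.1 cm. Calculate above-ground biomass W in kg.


Formula: W = a * DBH^b  (allometric power law)
DBH^b = 35.1^2.3 = 3582.6664
W = 0.054 * 3582.6664 = 193.5 kg

193.5


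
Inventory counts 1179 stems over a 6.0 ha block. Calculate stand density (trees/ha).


Formula: Stand Density = N_trees / Area_ha
Density = 1179 trees / 6.0 ha
Density = 197 trees/ha

197


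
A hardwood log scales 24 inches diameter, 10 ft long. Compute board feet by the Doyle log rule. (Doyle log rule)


Doyle: BF = (D - 4)^2 * L / 16
Adjusted diameter = 24 - 4 = 20 in
(D-4)^2 = 20^2 = 400
BF = 400 * 10 / 16 = 250 BF

250


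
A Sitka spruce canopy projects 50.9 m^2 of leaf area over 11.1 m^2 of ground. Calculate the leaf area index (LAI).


Formula: LAI = total leaf area / ground area  (dimensionless)
LAI = 50.9 m^2 / 11.1 m^2
LAI = 4.59

4.59


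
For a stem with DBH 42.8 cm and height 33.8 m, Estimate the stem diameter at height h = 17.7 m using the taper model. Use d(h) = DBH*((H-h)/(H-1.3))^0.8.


Taper: d(h) = DBH * ((H - h) / (H - 1.3))^0.8
Numerator = H - h = 33.8 - 17.7 = 16.1 m
Denominator = H - 1.3 = 33.8 - 1.3 = 32.5 m
Ratio = 16.1 / 32.5 = 0.49538
d = 42.8 * 0.49538^0.8 = 24.4 cm

24.4


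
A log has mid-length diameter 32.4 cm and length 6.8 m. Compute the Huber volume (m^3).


Huber: V = Am * L,  Am = pi*(Dm/200)^2
Am = pi*(32.4/200)^2 = 0.082448 m^2
V = 0.082448*6.8 = 0.5606 m^3

0.5606


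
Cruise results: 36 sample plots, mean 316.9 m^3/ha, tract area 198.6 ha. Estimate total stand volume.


Formula: Total Volume = Mean Volume per ha * Total Area
Total Volume = 316.9 m^3/ha * 198.6 ha
Total Volume = 62936 m^3

62936


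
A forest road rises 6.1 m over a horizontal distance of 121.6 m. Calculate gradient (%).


Formula: Gradient = rise / run * 100
Gradient = 6.1 / 121.6 * 100 = 5.0%

5.0


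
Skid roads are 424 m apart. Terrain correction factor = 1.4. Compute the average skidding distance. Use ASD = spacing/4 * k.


Formula: ASD = (spacing / 4) * correction
Uncorrected distance = spacing / 4 = 424 / 4 = 106 m
ASD = 106 * 1.4 = 148 m

148


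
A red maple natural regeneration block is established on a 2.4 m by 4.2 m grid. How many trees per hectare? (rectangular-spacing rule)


Formula: TPH = 10000 m^2/ha / (spacing_x * spacing_y)
Area per tree = 2.4 m * 4.2 m = 10.08 m^2
TPH = 10000 / 10.08 = 992 trees/ha

992


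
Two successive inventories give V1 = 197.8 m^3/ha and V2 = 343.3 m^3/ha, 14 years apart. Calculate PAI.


Formula: PAI = (V_T2 - V_T1) / (T2 - T1)
Volume increment = 343.3 - 197.8 = 145.5 m^3/ha
PAI = 145.5 / 14 = 10.39 m^3/ha/year

10.39


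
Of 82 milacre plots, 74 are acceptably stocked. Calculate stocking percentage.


Formula: Stocking % = stocked plots / total plots * 100
Stocking = 74 / 82 * 100
Stocking = 0.9024 * 100 = 90.2%

90.2


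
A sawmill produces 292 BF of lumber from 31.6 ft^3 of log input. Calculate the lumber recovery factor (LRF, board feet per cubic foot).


Formula: LRF = Lumber Output (BF) / Log Input (ft^3)
LRF = 292 BF / 31.6 ft^3
LRF = 9.24 BF/ft^3

9.24


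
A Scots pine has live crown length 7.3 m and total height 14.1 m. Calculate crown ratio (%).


Formula: Crown Ratio = (Crown Length / Total Height) * 100
CR = (7.3 m / 14.1 m) * 100
CR = 0.5177 * 100 = 51.8%

51.8


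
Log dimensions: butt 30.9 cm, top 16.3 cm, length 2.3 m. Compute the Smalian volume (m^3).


Smalian: V = (A1 + A2)/2 * L,  A = pi*(D/200)^2
A1 = pi*(30.9/200)^2 = 0.074991 m^2
A2 = pi*(16.3/200)^2 = 0.020867 m^2
V = (0.074991+0.020867)/2*2.3 = 0.1102 m^3

0.1102


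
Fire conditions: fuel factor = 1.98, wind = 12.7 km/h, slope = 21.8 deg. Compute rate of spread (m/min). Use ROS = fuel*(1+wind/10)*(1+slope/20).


Formula: ROS = fuel * (1 + wind/10) * (1 + slope/20)
Wind factor = 1 + 12.7/10 = 2.27
Slope factor = 1 + 21.8/20 = 2.09
ROS = 1.98 * 2.27 * 2.09 = 9.39 m/min

9.39


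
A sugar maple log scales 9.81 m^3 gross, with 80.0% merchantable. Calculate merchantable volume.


Formula: MV = V_total * (merchantable_pct / 100)
Merchantable fraction = 80.0% / 100 = 0.8
MV = 9.81 m^3 * 0.8 = 7.848 m^3

7.848


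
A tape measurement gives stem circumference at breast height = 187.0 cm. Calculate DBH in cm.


Formula: DBH = C / pi
DBH = 187.0 / pi
pi = 3.14159...
DBH = 59.5 cm

59.5


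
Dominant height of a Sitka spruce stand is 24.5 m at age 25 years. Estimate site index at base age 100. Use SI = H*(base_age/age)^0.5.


Formula: SI = H_dom * (base_age / age)^0.5
Age ratio = 100 / 25 = 4.0
sqrt(age_ratio) = 2.0
SI = 24.5 * 2.0 = 49.0 m

49.0


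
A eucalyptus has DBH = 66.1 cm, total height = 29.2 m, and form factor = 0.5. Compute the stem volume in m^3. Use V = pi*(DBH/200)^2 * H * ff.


Formula: V = pi * (DBH/200)^2 * H * ff
Radius = DBH/200 = 66.1/200 = 0.3305 m
Radius^2 = 0.3305^2 = 0.10923025 m^2
V = pi * 0.10923025 * 29.2 * 0.5
V = 5.01 m^3

5.01


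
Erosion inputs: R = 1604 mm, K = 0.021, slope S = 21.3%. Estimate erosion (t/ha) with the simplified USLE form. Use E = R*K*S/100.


Formula: E = R * K * S / 100  (simplified USLE)
R * K = 1604 * 0.021 = 33.684
E = 33.684 * 21.3 / 100 = 7.17 t/ha

7.17


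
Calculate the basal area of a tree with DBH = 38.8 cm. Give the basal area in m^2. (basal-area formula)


Formula: BA = pi * (DBH/2)^2 / 10000  (cm^2 to m^2)
Radius = DBH/2 = 38.8/2 = 19.4 cm
BA = pi * 19.4^2 / 10000
   = 1182.3698 cm^2 / 10000
   = 0.1182 m^2

0.1182


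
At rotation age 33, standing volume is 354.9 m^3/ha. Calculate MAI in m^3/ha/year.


Formula: MAI = Total Volume / Stand Age
MAI = 354.9 m^3/ha / 33 years
MAI = 10.75 m^3/ha/year

10.75


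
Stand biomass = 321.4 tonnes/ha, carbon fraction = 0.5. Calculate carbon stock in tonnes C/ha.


Formula: Carbon Stock = Biomass * Carbon Fraction
C = 321.4 t/ha * 0.5
C = 160.7 t C/ha

160.7


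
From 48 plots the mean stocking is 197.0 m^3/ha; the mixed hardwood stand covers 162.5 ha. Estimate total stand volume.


Formula: Total Volume = Mean Volume per ha * Total Area
Total Volume = 197.0 m^3/ha * 162.5 ha
Total Volume = 32013 m^3

32013


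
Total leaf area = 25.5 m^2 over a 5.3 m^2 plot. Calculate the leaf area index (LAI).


Formula: LAI = total leaf area / ground area  (dimensionless)
LAI = 25.5 m^2 / 5.3 m^2
LAI = 4.81

4.81


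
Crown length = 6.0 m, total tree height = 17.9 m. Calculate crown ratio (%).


Formula: Crown Ratio = (Crown Length / Total Height) * 100
CR = (6.0 m / 17.9 m) * 100
CR = 0.3352 * 100 = 33.5%

33.5


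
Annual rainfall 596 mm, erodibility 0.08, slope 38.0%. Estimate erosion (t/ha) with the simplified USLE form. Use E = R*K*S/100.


Formula: E = R * K * S / 100  (simplified USLE)
R * K = 596 * 0.08 = 47.68
E = 47.68 * 38.0 / 100 = 18.12 t/ha

18.12


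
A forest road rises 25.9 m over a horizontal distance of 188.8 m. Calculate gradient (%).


Formula: Gradient = rise / run * 100
Gradient = 25.9 / 188.8 * 100 = 13.7%

13.7


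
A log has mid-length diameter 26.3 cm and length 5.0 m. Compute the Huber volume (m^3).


Huber: V = Am * L,  Am = pi*(Dm/200)^2
Am = pi*(26.3/200)^2 = 0.054325 m^2
V = 0.054325*5.0 = 0.2716 m^3

0.2716


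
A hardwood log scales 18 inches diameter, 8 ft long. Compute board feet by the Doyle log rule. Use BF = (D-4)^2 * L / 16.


Doyle: BF = (D - 4)^2 * L / 16
Adjusted diameter = 18 - 4 = 14 in
(D-4)^2 = 14^2 = 196
BF = 196 * 8 / 16 = 98 BF

98


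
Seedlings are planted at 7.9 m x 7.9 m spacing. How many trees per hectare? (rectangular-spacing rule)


Formula: TPH = 10000 m^2/ha / (spacing_x * spacing_y)
Area per tree = 7.9 m * 7.9 m = 62.41 m^2
TPH = 10000 / 62.41 = 160 trees/ha

160


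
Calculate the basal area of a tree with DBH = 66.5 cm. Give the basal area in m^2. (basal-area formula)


Formula: BA = pi * (DBH/2)^2 / 10000  (cm^2 to m^2)
Radius = DBH/2 = 66.5/2 = 33.25 cm
BA = pi * 33.25^2 / 10000
   = 3473.227 cm^2 / 10000
   = 0.3473 m^2

0.3473


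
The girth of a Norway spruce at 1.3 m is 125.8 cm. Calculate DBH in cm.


Formula: DBH = C / pi
DBH = 125.8 / pi
pi = 3.14159...
DBH = 40.0 cm

40.0


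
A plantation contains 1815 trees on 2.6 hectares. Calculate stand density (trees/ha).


Formula: Stand Density = N_trees / Area_ha
Density = 1815 trees / 2.6 ha
Density = 698 trees/ha

698


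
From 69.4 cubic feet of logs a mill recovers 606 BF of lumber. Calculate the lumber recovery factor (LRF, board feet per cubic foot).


Formula: LRF = Lumber Output (BF) / Log Input (ft^3)
LRF = 606 BF / 69.4 ft^3
LRF = 8.73 BF/ft^3

8.73


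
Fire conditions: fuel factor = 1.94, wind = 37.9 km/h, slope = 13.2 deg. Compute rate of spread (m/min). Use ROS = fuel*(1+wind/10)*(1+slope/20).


Formula: ROS = fuel * (1 + wind/10) * (1 + slope/20)
Wind factor = 1 + 37.9/10 = 4.79
Slope factor = 1 + 13.2/20 = 1.66
ROS = 1.94 * 4.79 * 1.66 = 15.43 m/min

15.43


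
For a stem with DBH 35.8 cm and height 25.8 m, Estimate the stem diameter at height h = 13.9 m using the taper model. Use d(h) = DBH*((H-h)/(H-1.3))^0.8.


Taper: d(h) = DBH * ((H - h) / (H - 1.3))^0.8
Numerator = H - h = 25.8 - 13.9 = 11.9 m
Denominator = H - 1.3 = 25.8 - 1.3 = 24.5 m
Ratio = 11.9 / 24.5 = 0.48571
d = 35.8 * 0.48571^0.8 = 20.1 cm

20.1


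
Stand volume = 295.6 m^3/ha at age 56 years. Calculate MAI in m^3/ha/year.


Formula: MAI = Total Volume / Stand Age
MAI = 295.6 m^3/ha / 56 years
MAI = 5.28 m^3/ha/year

5.28


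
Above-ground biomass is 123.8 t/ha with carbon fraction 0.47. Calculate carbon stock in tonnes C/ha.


Formula: Carbon Stock = Biomass * Carbon Fraction
C = 123.8 t/ha * 0.47
C = 58.2 t C/ha

58.2


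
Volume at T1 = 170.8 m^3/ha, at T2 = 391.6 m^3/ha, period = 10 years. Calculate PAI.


Formula: PAI = (V_T2 - V_T1) / (T2 - T1)
Volume increment = 391.6 - 170.8 = 220.8 m^3/ha
PAI = 220.8 / 10 = 22.08 m^3/ha/year

22.08


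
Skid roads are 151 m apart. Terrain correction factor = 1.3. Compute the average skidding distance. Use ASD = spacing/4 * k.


Formula: ASD = (spacing / 4) * correction
Uncorrected distance = spacing / 4 = 151 / 4 = 37.75 m
ASD = 37.75 * 1.3 = 49 m

49


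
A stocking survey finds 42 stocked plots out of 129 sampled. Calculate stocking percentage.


Formula: Stocking % = stocked plots / total plots * 100
Stocking = 42 / 129 * 100
Stocking = 0.3256 * 100 = 32.6%

32.6


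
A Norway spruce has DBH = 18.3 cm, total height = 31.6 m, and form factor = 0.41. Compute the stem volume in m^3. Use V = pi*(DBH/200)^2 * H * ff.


Formula: V = pi * (DBH/200)^2 * H * ff
Radius = DBH/200 = 18.3/200 = 0.0915 m
Radius^2 = 0.0915^2 = 0.00837225 m^2
V = pi * 0.00837225 * 31.6 * 0.41
V = 0.341 m^3

0.341


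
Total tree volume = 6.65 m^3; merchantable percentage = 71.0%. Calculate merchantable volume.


Formula: MV = V_total * (merchantable_pct / 100)
Merchantable fraction = 71.0% / 100 = 0.71
MV = 6.65 m^3 * 0.71 = 4.722 m^3

4.722


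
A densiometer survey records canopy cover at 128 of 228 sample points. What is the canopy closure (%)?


Formula: Canopy closure = covered points / total points * 100
Closure = 128 / 228 * 100
Closure = 0.5614 * 100 = 56.1%

56.1


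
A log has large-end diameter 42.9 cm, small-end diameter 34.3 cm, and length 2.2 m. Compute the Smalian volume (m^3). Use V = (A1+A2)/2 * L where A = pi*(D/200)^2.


Smalian: V = (A1 + A2)/2 * L,  A = pi*(D/200)^2
A1 = pi*(42.9/200)^2 = 0.144545 m^2
A2 = pi*(34.3/200)^2 = 0.092401 m^2
V = (0.144545+0.092401)/2*2.2 = 0.2606 m^3

0.2606


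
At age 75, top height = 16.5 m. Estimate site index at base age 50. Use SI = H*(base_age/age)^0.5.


Formula: SI = H_dom * (base_age / age)^0.5
Age ratio = 50 / 75 = 0.66667
sqrt(age_ratio) = 0.8165
SI = 16.5 * 0.8165 = 13.5 m

13.5


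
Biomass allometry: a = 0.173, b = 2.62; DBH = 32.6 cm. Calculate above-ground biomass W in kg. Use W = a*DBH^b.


Formula: W = a * DBH^b  (allometric power law)
DBH^b = 32.6^2.62 = 9217.8601
W = 0.173 * 9217.8601 = 1594.7 kg

1594.7


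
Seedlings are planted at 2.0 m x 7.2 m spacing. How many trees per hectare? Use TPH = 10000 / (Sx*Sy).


Formula: TPH = 10000 m^2/ha / (spacing_x * spacing_y)
Area per tree = 2.0 m * 7.2 m = 14.4 m^2
TPH = 10000 / 14.4 = 694 trees/ha

694


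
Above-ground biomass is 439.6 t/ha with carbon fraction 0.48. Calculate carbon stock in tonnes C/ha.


Formula: Carbon Stock = Biomass * Carbon Fraction
C = 439.6 t/ha * 0.48
C = 211.0 t C/ha

211.0


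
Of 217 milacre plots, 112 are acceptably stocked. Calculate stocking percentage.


Formula: Stocking % = stocked plots / total plots * 100
Stocking = 112 / 217 * 100
Stocking = 0.5161 * 100 = 51.6%

51.6


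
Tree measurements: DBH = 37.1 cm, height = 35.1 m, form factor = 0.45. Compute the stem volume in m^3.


Formula: V = pi * (DBH/200)^2 * H * ff
Radius = DBH/200 = 37.1/200 = 0.1855 m
Radius^2 = 0.1855^2 = 0.03441025 m^2
V = pi * 0.03441025 * 35.1 * 0.45
V = 1.707 m^3

1.707


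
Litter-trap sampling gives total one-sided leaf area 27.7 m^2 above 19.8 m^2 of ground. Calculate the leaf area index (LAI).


Formula: LAI = total leaf area / ground area  (dimensionless)
LAI = 27.7 m^2 / 19.8 m^2
LAI = 1.4

1.4


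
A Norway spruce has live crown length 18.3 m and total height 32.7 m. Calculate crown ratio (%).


Formula: Crown Ratio = (Crown Length / Total Height) * 100
CR = (18.3 m / 32.7 m) * 100
CR = 0.5596 * 100 = 56.0%

56.0


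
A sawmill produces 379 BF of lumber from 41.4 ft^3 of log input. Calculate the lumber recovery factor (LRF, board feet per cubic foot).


Formula: LRF = Lumber Output (BF) / Log Input (ft^3)
LRF = 379 BF / 41.4 ft^3
LRF = 9.15 BF/ft^3

9.15


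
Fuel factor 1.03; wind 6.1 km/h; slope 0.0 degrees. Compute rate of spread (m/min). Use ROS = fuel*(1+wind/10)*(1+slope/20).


Formula: ROS = fuel * (1 + wind/10) * (1 + slope/20)
Wind factor = 1 + 6.1/10 = 1.61
Slope factor = 1 + 0.0/20 = 1.0
ROS = 1.03 * 1.61 * 1.0 = 1.66 m/min

1.66


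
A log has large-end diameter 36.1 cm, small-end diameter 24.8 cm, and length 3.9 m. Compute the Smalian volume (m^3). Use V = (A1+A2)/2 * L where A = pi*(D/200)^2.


Smalian: V = (A1 + A2)/2 * L,  A = pi*(D/200)^2
A1 = pi*(36.1/200)^2 = 0.102354 m^2
A2 = pi*(24.8/200)^2 = 0.048305 m^2
V = (0.102354+0.048305)/2*3.9 = 0.2938 m^3

0.2938


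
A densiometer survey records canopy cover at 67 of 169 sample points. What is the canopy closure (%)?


Formula: Canopy closure = covered points / total points * 100
Closure = 67 / 169 * 100
Closure = 0.3964 * 100 = 39.6%

39.6


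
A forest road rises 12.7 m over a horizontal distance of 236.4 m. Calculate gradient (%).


Formula: Gradient = rise / run * 100
Gradient = 12.7 / 236.4 * 100 = 5.4%

5.4


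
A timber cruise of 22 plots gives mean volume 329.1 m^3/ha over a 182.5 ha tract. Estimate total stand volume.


Formula: Total Volume = Mean Volume per ha * Total Area
Total Volume = 329.1 m^3/ha * 182.5 ha
Total Volume = 60061 m^3

60061


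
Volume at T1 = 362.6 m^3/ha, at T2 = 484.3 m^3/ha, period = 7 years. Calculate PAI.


Formula: PAI = (V_T2 - V_T1) / (T2 - T1)
Volume increment = 484.3 - 362.6 = 121.7 m^3/ha
PAI = 121.7 / 7 = 17.39 m^3/ha/year

17.39


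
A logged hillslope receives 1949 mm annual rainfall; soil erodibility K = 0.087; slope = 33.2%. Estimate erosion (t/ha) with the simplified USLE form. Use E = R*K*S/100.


Formula: E = R * K * S / 100  (simplified USLE)
R * K = 1949 * 0.087 = 169.563
E = 169.563 * 33.2 / 100 = 56.29 t/ha

56.29


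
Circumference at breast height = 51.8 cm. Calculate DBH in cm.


Formula: DBH = C / pi
DBH = 51.8 / pi
pi = 3.14159...
DBH = 16.5 cm

16.5


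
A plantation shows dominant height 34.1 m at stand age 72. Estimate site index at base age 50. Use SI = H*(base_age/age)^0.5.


Formula: SI = H_dom * (base_age / age)^0.5
Age ratio = 50 / 72 = 0.69444
sqrt(age_ratio) = 0.83333
SI = 34.1 * 0.83333 = 28.4 m

28.4


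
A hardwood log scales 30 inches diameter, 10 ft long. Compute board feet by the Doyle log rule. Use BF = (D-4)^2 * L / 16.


Doyle: BF = (D - 4)^2 * L / 16
Adjusted diameter = 30 - 4 = 26 in
(D-4)^2 = 26^2 = 676
BF = 676 * 10 / 16 = 423 BF

423


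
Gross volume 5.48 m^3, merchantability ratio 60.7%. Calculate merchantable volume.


Formula: MV = V_total * (merchantable_pct / 100)
Merchantable fraction = 60.7% / 100 = 0.607
MV = 5.48 m^3 * 0.607 = 3.326 m^3

3.326


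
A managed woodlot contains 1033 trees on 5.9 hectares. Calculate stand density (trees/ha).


Formula: Stand Density = N_trees / Area_ha
Density = 1033 trees / 5.9 ha
Density = 175 trees/ha

175


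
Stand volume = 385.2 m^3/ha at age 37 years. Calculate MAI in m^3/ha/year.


Formula: MAI = Total Volume / Stand Age
MAI = 385.2 m^3/ha / 37 years
MAI = 10.41 m^3/ha/year

10.41


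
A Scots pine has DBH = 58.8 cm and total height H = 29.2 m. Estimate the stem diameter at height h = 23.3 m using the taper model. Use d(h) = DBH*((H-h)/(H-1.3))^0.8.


Taper: d(h) = DBH * ((H - h) / (H - 1.3))^0.8
Numerator = H - h = 29.2 - 23.3 = 5.9 m
Denominator = H - 1.3 = 29.2 - 1.3 = 27.9 m
Ratio = 5.9 / 27.9 = 0.21147
d = 58.8 * 0.21147^0.8 = 17.0 cm

17.0


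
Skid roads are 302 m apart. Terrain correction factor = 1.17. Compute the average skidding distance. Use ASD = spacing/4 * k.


Formula: ASD = (spacing / 4) * correction
Uncorrected distance = spacing / 4 = 302 / 4 = 75.5 m
ASD = 75.5 * 1.17 = 88 m

88


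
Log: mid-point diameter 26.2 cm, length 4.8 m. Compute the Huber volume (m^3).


Huber: V = Am * L,  Am = pi*(Dm/200)^2
Am = pi*(26.2/200)^2 = 0.053913 m^2
V = 0.053913*4.8 = 0.2588 m^3

0.2588


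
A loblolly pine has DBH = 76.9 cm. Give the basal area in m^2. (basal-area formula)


Formula: BA = pi * (DBH/2)^2 / 10000  (cm^2 to m^2)
Radius = DBH/2 = 76.9/2 = 38.45 cm
BA = pi * 38.45^2 / 10000
   = 4644.5384 cm^2 / 10000
   = 0.4645 m^2

0.4645


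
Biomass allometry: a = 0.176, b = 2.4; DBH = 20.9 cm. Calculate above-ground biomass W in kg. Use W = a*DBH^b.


Formula: W = a * DBH^b  (allometric power law)
DBH^b = 20.9^2.4 = 1473.5032
W = 0.176 * 1473.5032 = 259.3 kg

259.3


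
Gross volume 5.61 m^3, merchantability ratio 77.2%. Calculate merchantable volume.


Formula: MV = V_total * (merchantable_pct / 100)
Merchantable fraction = 77.2% / 100 = 0.772
MV = 5.61 m^3 * 0.772 = 4.331 m^3

4.331


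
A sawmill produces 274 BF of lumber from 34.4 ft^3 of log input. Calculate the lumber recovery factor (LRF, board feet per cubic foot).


Formula: LRF = Lumber Output (BF) / Log Input (ft^3)
LRF = 274 BF / 34.4 ft^3
LRF = 7.97 BF/ft^3

7.97


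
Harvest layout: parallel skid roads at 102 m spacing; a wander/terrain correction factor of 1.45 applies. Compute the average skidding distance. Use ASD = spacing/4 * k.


Formula: ASD = (spacing / 4) * correction
Uncorrected distance = spacing / 4 = 102 / 4 = 25.5 m
ASD = 25.5 * 1.45 = 37 m

37


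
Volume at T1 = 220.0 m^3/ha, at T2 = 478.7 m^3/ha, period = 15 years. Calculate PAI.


Formula: PAI = (V_T2 - V_T1) / (T2 - T1)
Volume increment = 478.7 - 220.0 = 258.7 m^3/ha
PAI = 258.7 / 15 = 17.25 m^3/ha/year

17.25


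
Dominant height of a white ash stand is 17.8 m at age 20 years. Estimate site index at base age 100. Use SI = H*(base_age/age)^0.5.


Formula: SI = H_dom * (base_age / age)^0.5
Age ratio = 100 / 20 = 5.0
sqrt(age_ratio) = 2.23607
SI = 17.8 * 2.23607 = 39.8 m

39.8


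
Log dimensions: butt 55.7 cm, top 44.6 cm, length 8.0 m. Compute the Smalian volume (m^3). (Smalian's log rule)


Smalian: V = (A1 + A2)/2 * L,  A = pi*(D/200)^2
A1 = pi*(55.7/200)^2 = 0.243669 m^2
A2 = pi*(44.6/200)^2 = 0.156228 m^2
V = (0.243669+0.156228)/2*8.0 = 1.5996 m^3

1.5996


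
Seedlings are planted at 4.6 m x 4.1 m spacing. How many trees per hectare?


Formula: TPH = 10000 m^2/ha / (spacing_x * spacing_y)
Area per tree = 4.6 m * 4.1 m = 18.86 m^2
TPH = 10000 / 18.86 = 530 trees/ha

530


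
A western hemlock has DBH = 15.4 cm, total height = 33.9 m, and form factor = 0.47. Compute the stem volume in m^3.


Formula: V = pi * (DBH/200)^2 * H * ff
Radius = DBH/200 = 15.4/200 = 0.077 m
Radius^2 = 0.077^2 = 0.005929 m^2
V = pi * 0.005929 * 33.9 * 0.47
V = 0.297 m^3

0.297


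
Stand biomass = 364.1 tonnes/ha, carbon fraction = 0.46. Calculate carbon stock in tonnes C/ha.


Formula: Carbon Stock = Biomass * Carbon Fraction
C = 364.1 t/ha * 0.46
C = 167.5 t C/ha

167.5


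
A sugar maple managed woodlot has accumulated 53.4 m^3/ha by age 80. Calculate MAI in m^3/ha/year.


Formula: MAI = Total Volume / Stand Age
MAI = 53.4 m^3/ha / 80 years
MAI = 0.67 m^3/ha/year

0.67


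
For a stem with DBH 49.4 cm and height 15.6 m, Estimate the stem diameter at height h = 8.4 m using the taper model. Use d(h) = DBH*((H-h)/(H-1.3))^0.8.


Taper: d(h) = DBH * ((H - h) / (H - 1.3))^0.8
Numerator = H - h = 15.6 - 8.4 = 7.2 m
Denominator = H - 1.3 = 15.6 - 1.3 = 14.3 m
Ratio = 7.2 / 14.3 = 0.5035
d = 49.4 * 0.5035^0.8 = 28.5 cm

28.5


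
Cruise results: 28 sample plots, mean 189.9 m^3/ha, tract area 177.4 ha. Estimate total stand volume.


Formula: Total Volume = Mean Volume per ha * Total Area
Total Volume = 189.9 m^3/ha * 177.4 ha
Total Volume = 33688 m^3

33688


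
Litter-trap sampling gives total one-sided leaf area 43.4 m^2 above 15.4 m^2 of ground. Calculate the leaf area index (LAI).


Formula: LAI = total leaf area / ground area  (dimensionless)
LAI = 43.4 m^2 / 15.4 m^2
LAI = 2.82

2.82


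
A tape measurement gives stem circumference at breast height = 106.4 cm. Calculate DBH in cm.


Formula: DBH = C / pi
DBH = 106.4 / pi
pi = 3.14159...
DBH = 33.9 cm

33.9


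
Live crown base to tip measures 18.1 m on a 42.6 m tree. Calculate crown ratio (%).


Formula: Crown Ratio = (Crown Length / Total Height) * 100
CR = (18.1 m / 42.6 m) * 100
CR = 0.4249 * 100 = 42.5%

42.5


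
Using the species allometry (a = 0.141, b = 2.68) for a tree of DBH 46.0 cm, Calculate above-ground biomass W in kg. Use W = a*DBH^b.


Formula: W = a * DBH^b  (allometric power law)
DBH^b = 46.0^2.68 = 28588.475
W = 0.141 * 28588.475 = 4031.0 kg

4031.0


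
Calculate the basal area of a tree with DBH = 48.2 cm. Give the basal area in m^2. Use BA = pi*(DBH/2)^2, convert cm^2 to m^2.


Formula: BA = pi * (DBH/2)^2 / 10000  (cm^2 to m^2)
Radius = DBH/2 = 48.2/2 = 24.1 cm
BA = pi * 24.1^2 / 10000
   = 1824.6684 cm^2 / 10000
   = 0.1825 m^2

0.1825


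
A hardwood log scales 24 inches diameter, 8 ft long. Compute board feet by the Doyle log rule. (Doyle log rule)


Doyle: BF = (D - 4)^2 * L / 16
Adjusted diameter = 24 - 4 = 20 in
(D-4)^2 = 20^2 = 400
BF = 400 * 8 / 16 = 200 BF

200


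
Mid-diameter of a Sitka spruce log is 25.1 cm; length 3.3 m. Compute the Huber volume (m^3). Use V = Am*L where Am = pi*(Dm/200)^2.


Huber: V = Am * L,  Am = pi*(Dm/200)^2
Am = pi*(25.1/200)^2 = 0.049481 m^2
V = 0.049481*3.3 = 0.1633 m^3

0.1633


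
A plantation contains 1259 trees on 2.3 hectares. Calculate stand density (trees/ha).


Formula: Stand Density = N_trees / Area_ha
Density = 1259 trees / 2.3 ha
Density = 547 trees/ha

547


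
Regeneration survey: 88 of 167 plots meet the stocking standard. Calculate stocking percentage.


Formula: Stocking % = stocked plots / total plots * 100
Stocking = 88 / 167 * 100
Stocking = 0.5269 * 100 = 52.7%

52.7


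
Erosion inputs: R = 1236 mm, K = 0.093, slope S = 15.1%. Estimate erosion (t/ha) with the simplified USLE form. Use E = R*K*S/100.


Formula: E = R * K * S / 100  (simplified USLE)
R * K = 1236 * 0.093 = 114.948
E = 114.948 * 15.1 / 100 = 17.36 t/ha

17.36


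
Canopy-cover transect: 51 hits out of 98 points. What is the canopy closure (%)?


Formula: Canopy closure = covered points / total points * 100
Closure = 51 / 98 * 100
Closure = 0.5204 * 100 = 52.0%

52.0


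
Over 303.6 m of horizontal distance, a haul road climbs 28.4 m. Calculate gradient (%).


Formula: Gradient = rise / run * 100
Gradient = 28.4 / 303.6 * 100 = 9.4%

9.4


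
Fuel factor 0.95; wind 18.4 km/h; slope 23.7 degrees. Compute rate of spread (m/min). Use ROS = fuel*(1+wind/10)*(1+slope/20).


Formula: ROS = fuel * (1 + wind/10) * (1 + slope/20)
Wind factor = 1 + 18.4/10 = 2.84
Slope factor = 1 + 23.7/20 = 2.185
ROS = 0.95 * 2.84 * 2.185 = 5.9 m/min

5.9


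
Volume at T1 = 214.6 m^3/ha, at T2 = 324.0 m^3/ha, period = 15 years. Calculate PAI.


Formula: PAI = (V_T2 - V_T1) / (T2 - T1)
Volume increment = 324.0 - 214.6 = 109.4 m^3/ha
PAI = 109.4 / 15 = 7.29 m^3/ha/year

7.29


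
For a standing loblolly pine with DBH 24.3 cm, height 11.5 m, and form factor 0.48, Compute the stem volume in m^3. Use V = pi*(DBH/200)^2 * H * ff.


Formula: V = pi * (DBH/200)^2 * H * ff
Radius = DBH/200 = 24.3/200 = 0.1215 m
Radius^2 = 0.1215^2 = 0.01476225 m^2
V = pi * 0.01476225 * 11.5 * 0.48
V = 0.256 m^3

0.256


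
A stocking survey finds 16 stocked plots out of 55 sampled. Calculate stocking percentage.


Formula: Stocking % = stocked plots / total plots * 100
Stocking = 16 / 55 * 100
Stocking = 0.2909 * 100 = 29.1%

29.1


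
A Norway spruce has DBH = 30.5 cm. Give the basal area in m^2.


Formula: BA = pi * (DBH/2)^2 / 10000  (cm^2 to m^2)
Radius = DBH/2 = 30.5/2 = 15.25 cm
BA = pi * 15.25^2 / 10000
   = 730.6166 cm^2 / 10000
   = 0.0731 m^2

0.0731


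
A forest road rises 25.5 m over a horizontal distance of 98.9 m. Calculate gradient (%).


Formula: Gradient = rise / run * 100
Gradient = 25.5 / 98.9 * 100 = 25.8%

25.8


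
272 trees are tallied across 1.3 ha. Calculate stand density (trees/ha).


Formula: Stand Density = N_trees / Area_ha
Density = 272 trees / 1.3 ha
Density = 209 trees/ha

209


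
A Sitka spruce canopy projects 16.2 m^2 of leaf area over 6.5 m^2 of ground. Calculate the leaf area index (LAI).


Formula: LAI = total leaf area / ground area  (dimensionless)
LAI = 16.2 m^2 / 6.5 m^2
LAI = 2.49

2.49


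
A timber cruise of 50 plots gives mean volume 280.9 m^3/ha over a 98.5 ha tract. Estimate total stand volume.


Formula: Total Volume = Mean Volume per ha * Total Area
Total Volume = 280.9 m^3/ha * 98.5 ha
Total Volume = 27669 m^3

27669


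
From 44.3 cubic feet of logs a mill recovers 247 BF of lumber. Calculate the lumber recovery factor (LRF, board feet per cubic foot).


Formula: LRF = Lumber Output (BF) / Log Input (ft^3)
LRF = 247 BF / 44.3 ft^3
LRF = 5.58 BF/ft^3

5.58


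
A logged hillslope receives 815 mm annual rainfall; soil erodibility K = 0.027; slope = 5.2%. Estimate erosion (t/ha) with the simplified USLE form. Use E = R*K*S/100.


Formula: E = R * K * S / 100  (simplified USLE)
R * K = 815 * 0.027 = 22.005
E = 22.005 * 5.2 / 100 = 1.14 t/ha

1.14


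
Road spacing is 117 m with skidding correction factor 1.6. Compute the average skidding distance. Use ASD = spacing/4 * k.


Formula: ASD = (spacing / 4) * correction
Uncorrected distance = spacing / 4 = 117 / 4 = 29.25 m
ASD = 29.25 * 1.6 = 47 m

47


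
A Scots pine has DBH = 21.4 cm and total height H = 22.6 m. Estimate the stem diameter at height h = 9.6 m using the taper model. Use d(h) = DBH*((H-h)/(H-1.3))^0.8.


Taper: d(h) = DBH * ((H - h) / (H - 1.3))^0.8
Numerator = H - h = 22.6 - 9.6 = 13.0 m
Denominator = H - 1.3 = 22.6 - 1.3 = 21.3 m
Ratio = 13.0 / 21.3 = 0.61033
d = 21.4 * 0.61033^0.8 = 14.4 cm

14.4


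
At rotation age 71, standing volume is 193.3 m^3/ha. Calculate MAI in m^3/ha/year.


Formula: MAI = Total Volume / Stand Age
MAI = 193.3 m^3/ha / 71 years
MAI = 2.72 m^3/ha/year

2.72


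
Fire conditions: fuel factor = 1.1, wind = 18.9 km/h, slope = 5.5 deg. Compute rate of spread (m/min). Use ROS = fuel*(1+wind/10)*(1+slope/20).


Formula: ROS = fuel * (1 + wind/10) * (1 + slope/20)
Wind factor = 1 + 18.9/10 = 2.89
Slope factor = 1 + 5.5/20 = 1.275
ROS = 1.1 * 2.89 * 1.275 = 4.05 m/min

4.05


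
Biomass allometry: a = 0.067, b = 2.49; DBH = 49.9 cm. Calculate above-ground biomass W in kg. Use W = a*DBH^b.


Formula: W = a * DBH^b  (allometric power law)
DBH^b = 49.9^2.49 = 16914.936
W = 0.067 * 16914.936 = 1133.3 kg

1133.3


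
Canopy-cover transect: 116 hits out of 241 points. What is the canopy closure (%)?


Formula: Canopy closure = covered points / total points * 100
Closure = 116 / 241 * 100
Closure = 0.4813 * 100 = 48.1%

48.1


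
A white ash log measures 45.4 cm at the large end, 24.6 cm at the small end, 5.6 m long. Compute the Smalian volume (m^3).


Smalian: V = (A1 + A2)/2 * L,  A = pi*(D/200)^2
A1 = pi*(45.4/200)^2 = 0.161883 m^2
A2 = pi*(24.6/200)^2 = 0.047529 m^2
V = (0.161883+0.047529)/2*5.6 = 0.5864 m^3

0.5864


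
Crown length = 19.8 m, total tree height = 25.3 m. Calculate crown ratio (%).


Formula: Crown Ratio = (Crown Length / Total Height) * 100
CR = (19.8 m / 25.3 m) * 100
CR = 0.7826 * 100 = 78.3%

78.3


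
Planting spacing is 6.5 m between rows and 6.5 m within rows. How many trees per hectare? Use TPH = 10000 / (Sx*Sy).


Formula: TPH = 10000 m^2/ha / (spacing_x * spacing_y)
Area per tree = 6.5 m * 6.5 m = 42.25 m^2
TPH = 10000 / 42.25 = 237 trees/ha

237


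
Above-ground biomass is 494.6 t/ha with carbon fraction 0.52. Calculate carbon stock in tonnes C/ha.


Formula: Carbon Stock = Biomass * Carbon Fraction
C = 494.6 t/ha * 0.52
C = 257.2 t C/ha

257.2


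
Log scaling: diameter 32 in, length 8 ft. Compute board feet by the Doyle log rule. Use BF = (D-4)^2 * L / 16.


Doyle: BF = (D - 4)^2 * L / 16
Adjusted diameter = 32 - 4 = 28 in
(D-4)^2 = 28^2 = 784
BF = 784 * 8 / 16 = 392 BF

392


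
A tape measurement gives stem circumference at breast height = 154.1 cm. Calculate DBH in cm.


Formula: DBH = C / pi
DBH = 154.1 / pi
pi = 3.14159...
DBH = 49.1 cm

49.1


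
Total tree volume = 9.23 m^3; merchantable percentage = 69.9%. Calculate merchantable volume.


Formula: MV = V_total * (merchantable_pct / 100)
Merchantable fraction = 69.9% / 100 = 0.699
MV = 9.23 m^3 * 0.699 = 6.452 m^3

6.452


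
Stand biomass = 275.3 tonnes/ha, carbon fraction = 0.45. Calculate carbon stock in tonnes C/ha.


Formula: Carbon Stock = Biomass * Carbon Fraction
C = 275.3 t/ha * 0.45
C = 123.9 t C/ha

123.9


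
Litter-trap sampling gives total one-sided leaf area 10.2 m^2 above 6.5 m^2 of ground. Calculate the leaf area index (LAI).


Formula: LAI = total leaf area / ground area  (dimensionless)
LAI = 10.2 m^2 / 6.5 m^2
LAI = 1.57

1.57


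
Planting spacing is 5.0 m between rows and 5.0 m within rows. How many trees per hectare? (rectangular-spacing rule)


Formula: TPH = 10000 m^2/ha / (spacing_x * spacing_y)
Area per tree = 5.0 m * 5.0 m = 25.0 m^2
TPH = 10000 / 25.0 = 400 trees/ha

400


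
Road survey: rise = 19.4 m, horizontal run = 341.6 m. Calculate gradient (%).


Formula: Gradient = rise / run * 100
Gradient = 19.4 / 341.6 * 100 = 5.7%

5.7


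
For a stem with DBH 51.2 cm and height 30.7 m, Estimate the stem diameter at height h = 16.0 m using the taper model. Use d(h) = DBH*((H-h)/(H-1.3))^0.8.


Taper: d(h) = DBH * ((H - h) / (H - 1.3))^0.8
Numerator = H - h = 30.7 - 16.0 = 14.7 m
Denominator = H - 1.3 = 30.7 - 1.3 = 29.4 m
Ratio = 14.7 / 29.4 = 0.5
d = 51.2 * 0.5^0.8 = 29.4 cm

29.4


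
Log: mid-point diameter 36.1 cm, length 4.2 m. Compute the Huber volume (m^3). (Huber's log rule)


Huber: V = Am * L,  Am = pi*(Dm/200)^2
Am = pi*(36.1/200)^2 = 0.102354 m^2
V = 0.102354*4.2 = 0.4299 m^3

0.4299


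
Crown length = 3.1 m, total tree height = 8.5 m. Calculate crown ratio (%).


Formula: Crown Ratio = (Crown Length / Total Height) * 100
CR = (3.1 m / 8.5 m) * 100
CR = 0.3647 * 100 = 36.5%

36.5


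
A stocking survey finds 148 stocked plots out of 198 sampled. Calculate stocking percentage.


Formula: Stocking % = stocked plots / total plots * 100
Stocking = 148 / 198 * 100
Stocking = 0.7475 * 100 = 74.7%

74.7


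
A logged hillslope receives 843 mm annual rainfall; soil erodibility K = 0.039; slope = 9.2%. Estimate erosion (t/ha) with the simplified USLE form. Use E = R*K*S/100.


Formula: E = R * K * S / 100  (simplified USLE)
R * K = 843 * 0.039 = 32.877
E = 32.877 * 9.2 / 100 = 3.02 t/ha

3.02
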